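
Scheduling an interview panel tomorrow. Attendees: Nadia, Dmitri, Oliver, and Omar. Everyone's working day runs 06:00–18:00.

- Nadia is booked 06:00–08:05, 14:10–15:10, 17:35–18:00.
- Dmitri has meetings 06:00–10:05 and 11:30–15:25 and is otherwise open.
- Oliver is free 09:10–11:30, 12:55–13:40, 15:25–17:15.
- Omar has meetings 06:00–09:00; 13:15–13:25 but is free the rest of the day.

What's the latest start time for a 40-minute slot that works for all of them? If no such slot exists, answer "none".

16:35

Nadia free: 08:05-14:10, 15:10-17:35 (invert busy blocks within the working day).
Dmitri free: 10:05-11:30, 15:25-18:00 (invert busy blocks within the working day).
Oliver free: 09:10-11:30, 12:55-13:40, 15:25-17:15.
Omar free: 09:00-13:15, 13:25-18:00 (invert busy blocks within the working day).
Nadia ∩ Dmitri: 10:05-11:30, 15:25-17:35.
Nadia ∩ Dmitri ∩ Oliver: 10:05-11:30, 15:25-17:15.
Nadia ∩ Dmitri ∩ Oliver ∩ Omar: 10:05-11:30, 15:25-17:15.
The last common window of at least 40 minutes is 15:25-17:15; a 40-minute meeting can start as late as 16:35 and still end by 17:15.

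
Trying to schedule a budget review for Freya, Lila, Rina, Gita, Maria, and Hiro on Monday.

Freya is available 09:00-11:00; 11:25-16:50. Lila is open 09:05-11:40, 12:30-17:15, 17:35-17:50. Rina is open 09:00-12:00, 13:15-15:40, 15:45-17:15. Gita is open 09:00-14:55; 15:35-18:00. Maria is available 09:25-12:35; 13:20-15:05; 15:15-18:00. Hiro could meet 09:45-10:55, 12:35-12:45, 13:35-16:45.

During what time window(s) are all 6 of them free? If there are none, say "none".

Freya ∩ Lila: 09:05-11:00, 11:25-11:40, 12:30-16:50.
Freya ∩ Lila ∩ Rina: 09:05-11:00, 11:25-11:40, 13:15-15:40, 15:45-16:50.
Freya ∩ Lila ∩ Rina ∩ Gita: 09:05-11:00, 11:25-11:40, 13:15-14:55, 15:35-15:40, 15:45-16:50.
Freya ∩ Lila ∩ Rina ∩ Gita ∩ Maria: 09:25-11:00, 11:25-11:40, 13:20-14:55, 15:35-15:40, 15:45-16:50.
Freya ∩ Lila ∩ Rina ∩ Gita ∩ Maria ∩ Hiro: 09:45-10:55, 13:35-14:55, 15:35-15:40, 15:45-16:45.
Those are the intersection windows.

09:45-10:55, 13:35-14:55, 15:35-15:40, 15:45-16:45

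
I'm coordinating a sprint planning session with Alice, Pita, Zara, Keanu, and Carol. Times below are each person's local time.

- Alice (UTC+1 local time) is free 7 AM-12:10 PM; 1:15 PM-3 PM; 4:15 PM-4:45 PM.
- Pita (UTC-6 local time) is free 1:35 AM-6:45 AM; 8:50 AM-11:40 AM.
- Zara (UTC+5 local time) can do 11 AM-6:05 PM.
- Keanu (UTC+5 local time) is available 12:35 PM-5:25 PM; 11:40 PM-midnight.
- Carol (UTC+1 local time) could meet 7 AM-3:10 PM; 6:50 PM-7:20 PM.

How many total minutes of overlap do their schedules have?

225

Alice in UTC: 06:00-11:10, 12:15-14:00, 15:15-15:45 (subtract 1h to convert from UTC+1).
Pita in UTC: 07:35-12:45, 14:50-17:40 (add 6h to convert from UTC-6).
Zara in UTC: 06:00-13:05 (subtract 5h to convert from UTC+5).
Keanu in UTC: 07:35-12:25, 18:40-19:00 (subtract 5h to convert from UTC+5).
Carol in UTC: 06:00-14:10, 17:50-18:20 (subtract 1h to convert from UTC+1).
Alice ∩ Pita: 07:35-11:10, 12:15-12:45, 15:15-15:45.
Alice ∩ Pita ∩ Zara: 07:35-11:10, 12:15-12:45.
Alice ∩ Pita ∩ Zara ∩ Keanu: 07:35-11:10, 12:15-12:25.
Alice ∩ Pita ∩ Zara ∩ Keanu ∩ Carol: 07:35-11:10, 12:15-12:25.
So the common availability across everyone is 07:35-11:10, 12:15-12:25.
Summing the common windows: 215 + 10 = 225 minutes.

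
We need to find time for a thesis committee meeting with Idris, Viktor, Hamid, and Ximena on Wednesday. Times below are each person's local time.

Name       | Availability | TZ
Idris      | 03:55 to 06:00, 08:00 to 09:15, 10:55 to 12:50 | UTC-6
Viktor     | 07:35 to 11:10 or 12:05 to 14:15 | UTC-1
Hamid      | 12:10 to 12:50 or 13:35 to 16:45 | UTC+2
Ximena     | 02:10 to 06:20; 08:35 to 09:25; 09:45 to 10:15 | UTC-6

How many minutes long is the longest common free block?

Idris in UTC: 09:55-12:00, 14:00-15:15, 16:55-18:50 (add 6h to convert from UTC-6).
Viktor in UTC: 08:35-12:10, 13:05-15:15 (add 1h to convert from UTC-1).
Hamid in UTC: 10:10-10:50, 11:35-14:45 (subtract 2h to convert from UTC+2).
Ximena in UTC: 08:10-12:20, 14:35-15:25, 15:45-16:15 (add 6h to convert from UTC-6).
Idris ∩ Viktor: 09:55-12:00, 14:00-15:15.
Idris ∩ Viktor ∩ Hamid: 10:10-10:50, 11:35-12:00, 14:00-14:45.
Idris ∩ Viktor ∩ Hamid ∩ Ximena: 10:10-10:50, 11:35-12:00, 14:35-14:45.
The longest is 10:10-10:50 at 40 minutes.

40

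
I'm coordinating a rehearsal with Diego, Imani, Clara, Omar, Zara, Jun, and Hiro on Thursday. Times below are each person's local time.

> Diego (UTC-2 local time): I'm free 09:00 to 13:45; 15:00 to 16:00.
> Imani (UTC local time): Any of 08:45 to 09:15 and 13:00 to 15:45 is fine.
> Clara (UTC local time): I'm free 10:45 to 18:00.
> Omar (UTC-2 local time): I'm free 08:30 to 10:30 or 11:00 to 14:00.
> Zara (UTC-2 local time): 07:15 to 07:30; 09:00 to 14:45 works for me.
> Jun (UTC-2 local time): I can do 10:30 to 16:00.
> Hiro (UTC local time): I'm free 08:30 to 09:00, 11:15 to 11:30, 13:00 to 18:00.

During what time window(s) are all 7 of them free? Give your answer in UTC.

13:00-15:45

Diego in UTC: 11:00-15:45, 17:00-18:00 (add 2h to convert from UTC-2).
Imani in UTC: 08:45-09:15, 13:00-15:45.
Clara in UTC: 10:45-18:00.
Omar in UTC: 10:30-12:30, 13:00-16:00 (add 2h to convert from UTC-2).
Zara in UTC: 09:15-09:30, 11:00-16:45 (add 2h to convert from UTC-2).
Jun in UTC: 12:30-18:00 (add 2h to convert from UTC-2).
Hiro in UTC: 08:30-09:00, 11:15-11:30, 13:00-18:00.
Diego ∩ Imani: 13:00-15:45.
Diego ∩ Imani ∩ Clara: 13:00-15:45.
Diego ∩ Imani ∩ Clara ∩ Omar: 13:00-15:45.
Diego ∩ Imani ∩ Clara ∩ Omar ∩ Zara: 13:00-15:45.
Diego ∩ Imani ∩ Clara ∩ Omar ∩ Zara ∩ Jun: 13:00-15:45.
Diego ∩ Imani ∩ Clara ∩ Omar ∩ Zara ∩ Jun ∩ Hiro: 13:00-15:45.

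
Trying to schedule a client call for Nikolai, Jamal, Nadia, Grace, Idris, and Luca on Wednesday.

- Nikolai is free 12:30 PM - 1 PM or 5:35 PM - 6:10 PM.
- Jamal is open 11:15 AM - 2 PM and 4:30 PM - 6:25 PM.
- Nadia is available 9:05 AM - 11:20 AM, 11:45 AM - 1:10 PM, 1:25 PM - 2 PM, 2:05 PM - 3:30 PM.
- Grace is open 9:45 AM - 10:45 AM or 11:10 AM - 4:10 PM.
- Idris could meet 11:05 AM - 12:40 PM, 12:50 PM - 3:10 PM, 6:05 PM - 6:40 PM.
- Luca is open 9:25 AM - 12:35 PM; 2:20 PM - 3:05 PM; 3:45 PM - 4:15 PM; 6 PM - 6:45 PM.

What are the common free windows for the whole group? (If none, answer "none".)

12:30-12:35

Nikolai ∩ Jamal: 12:30-13:00, 17:35-18:10.
Nikolai ∩ Jamal ∩ Nadia: 12:30-13:00.
Nikolai ∩ Jamal ∩ Nadia ∩ Grace: 12:30-13:00.
Nikolai ∩ Jamal ∩ Nadia ∩ Grace ∩ Idris: 12:30-12:40, 12:50-13:00.
Nikolai ∩ Jamal ∩ Nadia ∩ Grace ∩ Idris ∩ Luca: 12:30-12:35.
Those are the intersection windows.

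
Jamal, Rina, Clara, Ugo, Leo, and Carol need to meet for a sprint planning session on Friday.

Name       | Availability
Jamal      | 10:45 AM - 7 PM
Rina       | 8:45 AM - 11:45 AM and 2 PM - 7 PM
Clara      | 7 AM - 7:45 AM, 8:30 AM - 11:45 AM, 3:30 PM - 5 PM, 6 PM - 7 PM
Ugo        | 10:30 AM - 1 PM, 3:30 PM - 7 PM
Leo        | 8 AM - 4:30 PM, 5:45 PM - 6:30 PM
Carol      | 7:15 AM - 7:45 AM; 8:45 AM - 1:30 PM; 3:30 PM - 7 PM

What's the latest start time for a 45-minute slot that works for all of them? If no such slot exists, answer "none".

Jamal ∩ Rina: 10:45-11:45, 14:00-19:00.
Jamal ∩ Rina ∩ Clara: 10:45-11:45, 15:30-17:00, 18:00-19:00.
Jamal ∩ Rina ∩ Clara ∩ Ugo: 10:45-11:45, 15:30-17:00, 18:00-19:00.
Jamal ∩ Rina ∩ Clara ∩ Ugo ∩ Leo: 10:45-11:45, 15:30-16:30, 18:00-18:30.
Jamal ∩ Rina ∩ Clara ∩ Ugo ∩ Leo ∩ Carol: 10:45-11:45, 15:30-16:30, 18:00-18:30.
Those are the intersection windows.
The last common window of at least 45 minutes is 15:30-16:30; a 45-minute meeting can start as late as 15:45 and still end by 16:30.

15:45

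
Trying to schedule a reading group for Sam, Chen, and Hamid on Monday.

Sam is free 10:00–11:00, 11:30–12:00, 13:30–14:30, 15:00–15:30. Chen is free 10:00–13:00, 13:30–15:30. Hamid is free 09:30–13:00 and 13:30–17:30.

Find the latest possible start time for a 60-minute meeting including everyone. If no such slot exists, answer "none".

13:30

Sam ∩ Chen: 10:00-11:00, 11:30-12:00, 13:30-14:30, 15:00-15:30.
Sam ∩ Chen ∩ Hamid: 10:00-11:00, 11:30-12:00, 13:30-14:30, 15:00-15:30.
So the common availability across everyone is 10:00-11:00, 11:30-12:00, 13:30-14:30, 15:00-15:30.
The last common window of at least 60 minutes is 13:30-14:30; a 60-minute meeting can start as late as 13:30 and still end by 14:30.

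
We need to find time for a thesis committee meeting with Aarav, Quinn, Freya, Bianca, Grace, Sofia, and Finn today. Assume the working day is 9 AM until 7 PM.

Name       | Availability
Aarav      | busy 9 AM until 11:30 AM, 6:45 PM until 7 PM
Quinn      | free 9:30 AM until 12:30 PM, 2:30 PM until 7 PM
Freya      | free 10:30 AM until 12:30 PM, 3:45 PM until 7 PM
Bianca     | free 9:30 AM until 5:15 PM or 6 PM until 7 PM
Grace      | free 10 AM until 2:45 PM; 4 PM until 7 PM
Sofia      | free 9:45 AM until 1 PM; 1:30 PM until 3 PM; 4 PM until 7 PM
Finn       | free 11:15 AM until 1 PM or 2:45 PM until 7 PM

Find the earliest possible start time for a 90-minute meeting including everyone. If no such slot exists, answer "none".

Aarav free: 11:30-18:45 (invert busy blocks within the working day).
Quinn free: 09:30-12:30, 14:30-19:00.
Freya free: 10:30-12:30, 15:45-19:00.
Bianca free: 09:30-17:15, 18:00-19:00.
Grace free: 10:00-14:45, 16:00-19:00.
Sofia free: 09:45-13:00, 13:30-15:00, 16:00-19:00.
Finn free: 11:15-13:00, 14:45-19:00.
Aarav ∩ Quinn: 11:30-12:30, 14:30-18:45.
Aarav ∩ Quinn ∩ Freya: 11:30-12:30, 15:45-18:45.
Aarav ∩ Quinn ∩ Freya ∩ Bianca: 11:30-12:30, 15:45-17:15, 18:00-18:45.
Aarav ∩ Quinn ∩ Freya ∩ Bianca ∩ Grace: 11:30-12:30, 16:00-17:15, 18:00-18:45.
Aarav ∩ Quinn ∩ Freya ∩ Bianca ∩ Grace ∩ Sofia: 11:30-12:30, 16:00-17:15, 18:00-18:45.
Aarav ∩ Quinn ∩ Freya ∩ Bianca ∩ Grace ∩ Sofia ∩ Finn: 11:30-12:30, 16:00-17:15, 18:00-18:45.
No common window is at least 90 minutes long.

none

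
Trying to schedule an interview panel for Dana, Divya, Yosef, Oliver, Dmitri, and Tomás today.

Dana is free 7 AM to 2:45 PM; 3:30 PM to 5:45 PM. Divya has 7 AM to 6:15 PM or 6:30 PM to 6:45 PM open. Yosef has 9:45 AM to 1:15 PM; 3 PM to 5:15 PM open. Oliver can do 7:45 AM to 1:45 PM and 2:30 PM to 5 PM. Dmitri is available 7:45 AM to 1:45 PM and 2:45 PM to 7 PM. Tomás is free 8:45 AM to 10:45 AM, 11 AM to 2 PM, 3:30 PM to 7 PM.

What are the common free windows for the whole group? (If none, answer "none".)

09:45-10:45, 11:00-13:15, 15:30-17:00

Dana ∩ Divya: 07:00-14:45, 15:30-17:45.
Dana ∩ Divya ∩ Yosef: 09:45-13:15, 15:30-17:15.
Dana ∩ Divya ∩ Yosef ∩ Oliver: 09:45-13:15, 15:30-17:00.
Dana ∩ Divya ∩ Yosef ∩ Oliver ∩ Dmitri: 09:45-13:15, 15:30-17:00.
Dana ∩ Divya ∩ Yosef ∩ Oliver ∩ Dmitri ∩ Tomás: 09:45-10:45, 11:00-13:15, 15:30-17:00.
Those are the intersection windows.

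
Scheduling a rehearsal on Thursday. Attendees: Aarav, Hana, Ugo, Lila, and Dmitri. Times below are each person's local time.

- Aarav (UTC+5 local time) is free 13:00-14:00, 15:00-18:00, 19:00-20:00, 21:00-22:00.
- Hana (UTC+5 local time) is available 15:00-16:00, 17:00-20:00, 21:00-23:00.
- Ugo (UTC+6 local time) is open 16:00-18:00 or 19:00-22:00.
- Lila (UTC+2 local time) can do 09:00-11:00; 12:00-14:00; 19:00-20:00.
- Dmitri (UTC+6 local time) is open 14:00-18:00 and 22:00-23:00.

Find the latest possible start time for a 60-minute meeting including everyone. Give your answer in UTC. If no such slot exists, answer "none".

10:00

Aarav in UTC: 08:00-09:00, 10:00-13:00, 14:00-15:00, 16:00-17:00 (subtract 5h to convert from UTC+5).
Hana in UTC: 10:00-11:00, 12:00-15:00, 16:00-18:00 (subtract 5h to convert from UTC+5).
Ugo in UTC: 10:00-12:00, 13:00-16:00 (subtract 6h to convert from UTC+6).
Lila in UTC: 07:00-09:00, 10:00-12:00, 17:00-18:00 (subtract 2h to convert from UTC+2).
Dmitri in UTC: 08:00-12:00, 16:00-17:00 (subtract 6h to convert from UTC+6).
Aarav ∩ Hana: 10:00-11:00, 12:00-13:00, 14:00-15:00, 16:00-17:00.
Aarav ∩ Hana ∩ Ugo: 10:00-11:00, 14:00-15:00.
Aarav ∩ Hana ∩ Ugo ∩ Lila: 10:00-11:00.
Aarav ∩ Hana ∩ Ugo ∩ Lila ∩ Dmitri: 10:00-11:00.
So the common availability across everyone is 10:00-11:00.
The last common window of at least 60 minutes is 10:00-11:00; a 60-minute meeting can start as late as 10:00 and still end by 11:00.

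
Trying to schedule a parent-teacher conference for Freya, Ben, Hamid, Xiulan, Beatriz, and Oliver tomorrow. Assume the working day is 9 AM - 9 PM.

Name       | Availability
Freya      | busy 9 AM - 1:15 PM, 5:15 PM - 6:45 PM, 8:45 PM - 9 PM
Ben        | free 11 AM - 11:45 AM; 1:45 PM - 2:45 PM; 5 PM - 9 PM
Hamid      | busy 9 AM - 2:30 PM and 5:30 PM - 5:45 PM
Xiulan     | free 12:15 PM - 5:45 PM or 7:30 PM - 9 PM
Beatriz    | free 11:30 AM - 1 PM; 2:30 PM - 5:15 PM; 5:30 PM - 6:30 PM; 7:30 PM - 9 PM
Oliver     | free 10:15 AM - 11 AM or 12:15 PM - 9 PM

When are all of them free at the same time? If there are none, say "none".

Freya free: 13:15-17:15, 18:45-20:45 (invert busy blocks within the working day).
Ben free: 11:00-11:45, 13:45-14:45, 17:00-21:00.
Hamid free: 14:30-17:30, 17:45-21:00 (invert busy blocks within the working day).
Xiulan free: 12:15-17:45, 19:30-21:00.
Beatriz free: 11:30-13:00, 14:30-17:15, 17:30-18:30, 19:30-21:00.
Oliver free: 10:15-11:00, 12:15-21:00.
Freya ∩ Ben: 13:45-14:45, 17:00-17:15, 18:45-20:45.
Freya ∩ Ben ∩ Hamid: 14:30-14:45, 17:00-17:15, 18:45-20:45.
Freya ∩ Ben ∩ Hamid ∩ Xiulan: 14:30-14:45, 17:00-17:15, 19:30-20:45.
Freya ∩ Ben ∩ Hamid ∩ Xiulan ∩ Beatriz: 14:30-14:45, 17:00-17:15, 19:30-20:45.
Freya ∩ Ben ∩ Hamid ∩ Xiulan ∩ Beatriz ∩ Oliver: 14:30-14:45, 17:00-17:15, 19:30-20:45.
Those are the intersection windows.

14:30-14:45, 17:00-17:15, 19:30-20:45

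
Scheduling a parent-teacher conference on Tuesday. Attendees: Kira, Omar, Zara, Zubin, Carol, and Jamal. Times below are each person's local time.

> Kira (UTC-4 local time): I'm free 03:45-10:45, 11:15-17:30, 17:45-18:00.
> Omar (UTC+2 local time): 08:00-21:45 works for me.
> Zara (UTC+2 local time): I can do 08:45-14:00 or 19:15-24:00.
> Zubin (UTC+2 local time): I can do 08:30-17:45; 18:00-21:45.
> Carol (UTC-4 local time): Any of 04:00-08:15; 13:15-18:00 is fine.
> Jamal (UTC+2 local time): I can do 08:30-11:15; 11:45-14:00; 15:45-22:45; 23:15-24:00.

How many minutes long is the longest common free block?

Kira in UTC: 07:45-14:45, 15:15-21:30, 21:45-22:00 (add 4h to convert from UTC-4).
Omar in UTC: 06:00-19:45 (subtract 2h to convert from UTC+2).
Zara in UTC: 06:45-12:00, 17:15-22:00 (subtract 2h to convert from UTC+2).
Zubin in UTC: 06:30-15:45, 16:00-19:45 (subtract 2h to convert from UTC+2).
Carol in UTC: 08:00-12:15, 17:15-22:00 (add 4h to convert from UTC-4).
Jamal in UTC: 06:30-09:15, 09:45-12:00, 13:45-20:45, 21:15-22:00 (subtract 2h to convert from UTC+2).
Kira ∩ Omar: 07:45-14:45, 15:15-19:45.
Kira ∩ Omar ∩ Zara: 07:45-12:00, 17:15-19:45.
Kira ∩ Omar ∩ Zara ∩ Zubin: 07:45-12:00, 17:15-19:45.
Kira ∩ Omar ∩ Zara ∩ Zubin ∩ Carol: 08:00-12:00, 17:15-19:45.
Kira ∩ Omar ∩ Zara ∩ Zubin ∩ Carol ∩ Jamal: 08:00-09:15, 09:45-12:00, 17:15-19:45.
The longest is 17:15-19:45 at 150 minutes.

150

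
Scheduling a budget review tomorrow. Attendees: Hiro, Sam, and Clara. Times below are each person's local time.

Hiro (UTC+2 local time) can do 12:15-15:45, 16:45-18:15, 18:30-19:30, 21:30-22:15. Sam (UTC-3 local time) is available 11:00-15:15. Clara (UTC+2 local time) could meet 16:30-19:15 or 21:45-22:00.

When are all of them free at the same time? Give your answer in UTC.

Hiro in UTC: 10:15-13:45, 14:45-16:15, 16:30-17:30, 19:30-20:15 (subtract 2h to convert from UTC+2).
Sam in UTC: 14:00-18:15 (add 3h to convert from UTC-3).
Clara in UTC: 14:30-17:15, 19:45-20:00 (subtract 2h to convert from UTC+2).
Hiro ∩ Sam: 14:45-16:15, 16:30-17:30.
Hiro ∩ Sam ∩ Clara: 14:45-16:15, 16:30-17:15.

14:45-16:15, 16:30-17:15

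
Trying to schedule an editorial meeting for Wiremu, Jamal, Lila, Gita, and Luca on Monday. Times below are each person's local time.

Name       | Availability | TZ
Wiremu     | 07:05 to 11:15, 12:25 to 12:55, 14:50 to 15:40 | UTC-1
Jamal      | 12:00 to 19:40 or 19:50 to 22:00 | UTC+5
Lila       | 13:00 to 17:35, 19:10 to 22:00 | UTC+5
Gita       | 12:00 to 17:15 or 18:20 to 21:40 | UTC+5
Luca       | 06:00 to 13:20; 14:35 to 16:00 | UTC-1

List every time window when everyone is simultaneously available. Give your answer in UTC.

08:05-12:15, 15:50-16:40

Wiremu in UTC: 08:05-12:15, 13:25-13:55, 15:50-16:40 (add 1h to convert from UTC-1).
Jamal in UTC: 07:00-14:40, 14:50-17:00 (subtract 5h to convert from UTC+5).
Lila in UTC: 08:00-12:35, 14:10-17:00 (subtract 5h to convert from UTC+5).
Gita in UTC: 07:00-12:15, 13:20-16:40 (subtract 5h to convert from UTC+5).
Luca in UTC: 07:00-14:20, 15:35-17:00 (add 1h to convert from UTC-1).
Wiremu ∩ Jamal: 08:05-12:15, 13:25-13:55, 15:50-16:40.
Wiremu ∩ Jamal ∩ Lila: 08:05-12:15, 15:50-16:40.
Wiremu ∩ Jamal ∩ Lila ∩ Gita: 08:05-12:15, 15:50-16:40.
Wiremu ∩ Jamal ∩ Lila ∩ Gita ∩ Luca: 08:05-12:15, 15:50-16:40.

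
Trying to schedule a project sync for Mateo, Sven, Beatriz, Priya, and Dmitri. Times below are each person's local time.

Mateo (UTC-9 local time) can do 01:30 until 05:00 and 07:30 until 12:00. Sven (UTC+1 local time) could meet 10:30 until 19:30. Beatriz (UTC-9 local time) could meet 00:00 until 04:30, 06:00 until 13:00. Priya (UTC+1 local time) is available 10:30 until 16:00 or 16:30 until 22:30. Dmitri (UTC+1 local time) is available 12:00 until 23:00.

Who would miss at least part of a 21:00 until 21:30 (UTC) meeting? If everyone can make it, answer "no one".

Mateo in UTC: 10:30-14:00, 16:30-21:00 (add 9h to convert from UTC-9).
Sven in UTC: 09:30-18:30 (subtract 1h to convert from UTC+1).
Beatriz in UTC: 09:00-13:30, 15:00-22:00 (add 9h to convert from UTC-9).
Priya in UTC: 09:30-15:00, 15:30-21:30 (subtract 1h to convert from UTC+1).
Dmitri in UTC: 11:00-22:00 (subtract 1h to convert from UTC+1).
Mateo: not fully free for 21:00-21:30. Sven: not fully free for 21:00-21:30. Beatriz: free for 21:00-21:30. Priya: free for 21:00-21:30. Dmitri: free for 21:00-21:30.

Mateo, Sven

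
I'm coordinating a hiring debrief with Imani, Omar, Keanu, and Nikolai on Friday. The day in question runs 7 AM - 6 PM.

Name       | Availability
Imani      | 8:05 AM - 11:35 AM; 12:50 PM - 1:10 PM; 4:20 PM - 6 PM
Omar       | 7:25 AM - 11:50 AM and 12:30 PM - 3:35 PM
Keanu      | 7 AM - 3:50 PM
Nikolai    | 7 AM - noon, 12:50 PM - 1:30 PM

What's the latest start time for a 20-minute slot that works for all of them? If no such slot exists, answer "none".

Imani ∩ Omar: 08:05-11:35, 12:50-13:10.
Imani ∩ Omar ∩ Keanu: 08:05-11:35, 12:50-13:10.
Imani ∩ Omar ∩ Keanu ∩ Nikolai: 08:05-11:35, 12:50-13:10.
The last common window of at least 20 minutes is 12:50-13:10; a 20-minute meeting can start as late as 12:50 and still end by 13:10.

12:50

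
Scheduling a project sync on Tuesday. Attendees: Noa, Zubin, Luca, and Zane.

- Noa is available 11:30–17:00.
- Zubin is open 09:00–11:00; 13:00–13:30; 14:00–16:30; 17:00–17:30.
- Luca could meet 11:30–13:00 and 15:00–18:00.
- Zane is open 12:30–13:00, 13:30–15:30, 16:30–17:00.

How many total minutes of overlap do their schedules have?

Noa ∩ Zubin: 13:00-13:30, 14:00-16:30.
Noa ∩ Zubin ∩ Luca: 15:00-16:30.
Noa ∩ Zubin ∩ Luca ∩ Zane: 15:00-15:30.
That's a single block of 30 minutes.

30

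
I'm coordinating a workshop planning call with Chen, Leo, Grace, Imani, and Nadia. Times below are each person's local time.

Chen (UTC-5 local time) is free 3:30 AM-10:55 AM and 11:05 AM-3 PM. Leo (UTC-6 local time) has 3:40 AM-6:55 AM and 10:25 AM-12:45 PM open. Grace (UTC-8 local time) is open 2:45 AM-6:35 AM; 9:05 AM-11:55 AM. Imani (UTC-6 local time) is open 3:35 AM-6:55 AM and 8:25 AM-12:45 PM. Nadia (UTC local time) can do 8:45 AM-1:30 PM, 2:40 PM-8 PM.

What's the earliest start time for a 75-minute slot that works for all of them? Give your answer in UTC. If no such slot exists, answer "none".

Chen in UTC: 08:30-15:55, 16:05-20:00 (add 5h to convert from UTC-5).
Leo in UTC: 09:40-12:55, 16:25-18:45 (add 6h to convert from UTC-6).
Grace in UTC: 10:45-14:35, 17:05-19:55 (add 8h to convert from UTC-8).
Imani in UTC: 09:35-12:55, 14:25-18:45 (add 6h to convert from UTC-6).
Nadia in UTC: 08:45-13:30, 14:40-20:00.
Chen ∩ Leo: 09:40-12:55, 16:25-18:45.
Chen ∩ Leo ∩ Grace: 10:45-12:55, 17:05-18:45.
Chen ∩ Leo ∩ Grace ∩ Imani: 10:45-12:55, 17:05-18:45.
Chen ∩ Leo ∩ Grace ∩ Imani ∩ Nadia: 10:45-12:55, 17:05-18:45.
The first common window of at least 75 minutes is 10:45-12:55, so the earliest start is 10:45.

10:45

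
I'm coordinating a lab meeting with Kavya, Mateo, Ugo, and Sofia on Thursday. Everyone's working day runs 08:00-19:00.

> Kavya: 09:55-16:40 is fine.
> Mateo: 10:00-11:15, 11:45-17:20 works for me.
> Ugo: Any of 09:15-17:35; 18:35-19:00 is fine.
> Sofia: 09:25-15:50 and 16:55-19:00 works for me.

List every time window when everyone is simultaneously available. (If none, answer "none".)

10:00-11:15, 11:45-15:50

Kavya ∩ Mateo: 10:00-11:15, 11:45-16:40.
Kavya ∩ Mateo ∩ Ugo: 10:00-11:15, 11:45-16:40.
Kavya ∩ Mateo ∩ Ugo ∩ Sofia: 10:00-11:15, 11:45-15:50.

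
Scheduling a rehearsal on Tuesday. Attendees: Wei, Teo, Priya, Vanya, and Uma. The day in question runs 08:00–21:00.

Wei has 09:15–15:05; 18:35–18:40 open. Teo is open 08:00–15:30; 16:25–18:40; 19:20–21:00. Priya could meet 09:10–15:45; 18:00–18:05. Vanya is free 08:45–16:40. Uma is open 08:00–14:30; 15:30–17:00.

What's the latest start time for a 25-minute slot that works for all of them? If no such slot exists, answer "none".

Wei ∩ Teo: 09:15-15:05, 18:35-18:40.
Wei ∩ Teo ∩ Priya: 09:15-15:05.
Wei ∩ Teo ∩ Priya ∩ Vanya: 09:15-15:05.
Wei ∩ Teo ∩ Priya ∩ Vanya ∩ Uma: 09:15-14:30.
Those are the intersection windows.
The last common window of at least 25 minutes is 09:15-14:30; a 25-minute meeting can start as late as 14:05 and still end by 14:30.

14:05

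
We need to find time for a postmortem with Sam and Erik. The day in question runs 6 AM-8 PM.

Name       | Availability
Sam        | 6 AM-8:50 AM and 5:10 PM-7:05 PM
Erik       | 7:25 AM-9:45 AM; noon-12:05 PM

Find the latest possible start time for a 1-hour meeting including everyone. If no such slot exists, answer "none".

Sam ∩ Erik: 07:25-08:50.
The last common window of at least 60 minutes is 07:25-08:50; a 60-minute meeting can start as late as 07:50 and still end by 08:50.

07:50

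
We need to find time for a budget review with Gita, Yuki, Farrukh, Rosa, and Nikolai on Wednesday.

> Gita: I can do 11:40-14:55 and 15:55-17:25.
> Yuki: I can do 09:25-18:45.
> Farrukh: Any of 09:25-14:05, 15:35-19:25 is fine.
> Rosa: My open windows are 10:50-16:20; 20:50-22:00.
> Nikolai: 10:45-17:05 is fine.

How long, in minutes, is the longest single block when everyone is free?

Gita ∩ Yuki: 11:40-14:55, 15:55-17:25.
Gita ∩ Yuki ∩ Farrukh: 11:40-14:05, 15:55-17:25.
Gita ∩ Yuki ∩ Farrukh ∩ Rosa: 11:40-14:05, 15:55-16:20.
Gita ∩ Yuki ∩ Farrukh ∩ Rosa ∩ Nikolai: 11:40-14:05, 15:55-16:20.
Those are the intersection windows.
The longest is 11:40-14:05 at 145 minutes.

145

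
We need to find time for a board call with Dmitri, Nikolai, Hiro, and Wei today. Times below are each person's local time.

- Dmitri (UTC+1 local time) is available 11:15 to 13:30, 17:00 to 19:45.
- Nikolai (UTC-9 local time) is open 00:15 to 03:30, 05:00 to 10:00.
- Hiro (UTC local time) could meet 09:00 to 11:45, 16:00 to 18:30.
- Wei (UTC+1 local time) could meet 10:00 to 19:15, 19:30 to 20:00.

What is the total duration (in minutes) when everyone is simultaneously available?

Dmitri in UTC: 10:15-12:30, 16:00-18:45 (subtract 1h to convert from UTC+1).
Nikolai in UTC: 09:15-12:30, 14:00-19:00 (add 9h to convert from UTC-9).
Hiro in UTC: 09:00-11:45, 16:00-18:30.
Wei in UTC: 09:00-18:15, 18:30-19:00 (subtract 1h to convert from UTC+1).
Dmitri ∩ Nikolai: 10:15-12:30, 16:00-18:45.
Dmitri ∩ Nikolai ∩ Hiro: 10:15-11:45, 16:00-18:30.
Dmitri ∩ Nikolai ∩ Hiro ∩ Wei: 10:15-11:45, 16:00-18:15.
Summing the common windows: 90 + 135 = 225 minutes.

225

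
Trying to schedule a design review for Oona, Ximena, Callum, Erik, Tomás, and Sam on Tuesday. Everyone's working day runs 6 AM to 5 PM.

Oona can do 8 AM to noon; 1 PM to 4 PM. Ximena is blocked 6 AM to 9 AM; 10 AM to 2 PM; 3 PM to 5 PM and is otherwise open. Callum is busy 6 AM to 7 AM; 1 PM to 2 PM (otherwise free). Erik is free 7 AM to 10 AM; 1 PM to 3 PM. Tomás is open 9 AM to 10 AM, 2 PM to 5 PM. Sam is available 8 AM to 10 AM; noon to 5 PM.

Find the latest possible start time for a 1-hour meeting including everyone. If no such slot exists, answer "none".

Oona free: 08:00-12:00, 13:00-16:00.
Ximena free: 09:00-10:00, 14:00-15:00 (invert busy blocks within the working day).
Callum free: 07:00-13:00, 14:00-17:00 (invert busy blocks within the working day).
Erik free: 07:00-10:00, 13:00-15:00.
Tomás free: 09:00-10:00, 14:00-17:00.
Sam free: 08:00-10:00, 12:00-17:00.
Oona ∩ Ximena: 09:00-10:00, 14:00-15:00.
Oona ∩ Ximena ∩ Callum: 09:00-10:00, 14:00-15:00.
Oona ∩ Ximena ∩ Callum ∩ Erik: 09:00-10:00, 14:00-15:00.
Oona ∩ Ximena ∩ Callum ∩ Erik ∩ Tomás: 09:00-10:00, 14:00-15:00.
Oona ∩ Ximena ∩ Callum ∩ Erik ∩ Tomás ∩ Sam: 09:00-10:00, 14:00-15:00.
The last common window of at least 60 minutes is 14:00-15:00; a 60-minute meeting can start as late as 14:00 and still end by 15:00.

14:00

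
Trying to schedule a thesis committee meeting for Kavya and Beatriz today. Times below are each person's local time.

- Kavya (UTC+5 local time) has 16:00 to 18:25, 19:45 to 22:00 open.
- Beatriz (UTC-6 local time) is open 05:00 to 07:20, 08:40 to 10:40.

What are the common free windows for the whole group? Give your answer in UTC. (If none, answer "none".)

11:00-13:20, 14:45-16:40

Kavya in UTC: 11:00-13:25, 14:45-17:00 (subtract 5h to convert from UTC+5).
Beatriz in UTC: 11:00-13:20, 14:40-16:40 (add 6h to convert from UTC-6).
Kavya ∩ Beatriz: 11:00-13:20, 14:45-16:40.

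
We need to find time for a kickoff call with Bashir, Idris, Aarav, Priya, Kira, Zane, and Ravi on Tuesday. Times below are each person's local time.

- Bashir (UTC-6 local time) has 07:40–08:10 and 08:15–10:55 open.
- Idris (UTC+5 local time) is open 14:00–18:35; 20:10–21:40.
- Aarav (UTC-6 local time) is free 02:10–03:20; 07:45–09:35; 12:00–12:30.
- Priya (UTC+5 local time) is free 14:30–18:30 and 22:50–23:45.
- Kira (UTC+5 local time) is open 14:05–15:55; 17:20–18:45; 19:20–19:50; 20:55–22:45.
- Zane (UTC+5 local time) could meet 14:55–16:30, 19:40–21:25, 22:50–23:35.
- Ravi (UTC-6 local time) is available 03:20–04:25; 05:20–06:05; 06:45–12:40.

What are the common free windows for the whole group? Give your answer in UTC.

none

Bashir in UTC: 13:40-14:10, 14:15-16:55 (add 6h to convert from UTC-6).
Idris in UTC: 09:00-13:35, 15:10-16:40 (subtract 5h to convert from UTC+5).
Aarav in UTC: 08:10-09:20, 13:45-15:35, 18:00-18:30 (add 6h to convert from UTC-6).
Priya in UTC: 09:30-13:30, 17:50-18:45 (subtract 5h to convert from UTC+5).
Kira in UTC: 09:05-10:55, 12:20-13:45, 14:20-14:50, 15:55-17:45 (subtract 5h to convert from UTC+5).
Zane in UTC: 09:55-11:30, 14:40-16:25, 17:50-18:35 (subtract 5h to convert from UTC+5).
Ravi in UTC: 09:20-10:25, 11:20-12:05, 12:45-18:40 (add 6h to convert from UTC-6).
Bashir ∩ Idris: 15:10-16:40.
Bashir ∩ Idris ∩ Aarav: 15:10-15:35.
Bashir ∩ Idris ∩ Aarav ∩ Priya: ∅.
Bashir ∩ Idris ∩ Aarav ∩ Priya ∩ Kira: ∅.
Bashir ∩ Idris ∩ Aarav ∩ Priya ∩ Kira ∩ Zane: ∅.
Bashir ∩ Idris ∩ Aarav ∩ Priya ∩ Kira ∩ Zane ∩ Ravi: ∅.
There is no time when everyone is free.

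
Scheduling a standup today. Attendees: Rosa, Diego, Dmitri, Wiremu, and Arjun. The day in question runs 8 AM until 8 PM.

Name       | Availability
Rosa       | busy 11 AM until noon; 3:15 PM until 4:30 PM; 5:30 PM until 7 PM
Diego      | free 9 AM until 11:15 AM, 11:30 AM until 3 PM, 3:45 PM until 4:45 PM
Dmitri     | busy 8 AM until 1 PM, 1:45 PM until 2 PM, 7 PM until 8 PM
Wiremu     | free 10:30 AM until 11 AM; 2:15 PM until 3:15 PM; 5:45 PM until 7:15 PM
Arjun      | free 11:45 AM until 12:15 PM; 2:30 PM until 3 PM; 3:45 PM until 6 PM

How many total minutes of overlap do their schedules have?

30

Rosa free: 08:00-11:00, 12:00-15:15, 16:30-17:30, 19:00-20:00 (invert busy blocks within the working day).
Diego free: 09:00-11:15, 11:30-15:00, 15:45-16:45.
Dmitri free: 13:00-13:45, 14:00-19:00 (invert busy blocks within the working day).
Wiremu free: 10:30-11:00, 14:15-15:15, 17:45-19:15.
Arjun free: 11:45-12:15, 14:30-15:00, 15:45-18:00.
Rosa ∩ Diego: 09:00-11:00, 12:00-15:00, 16:30-16:45.
Rosa ∩ Diego ∩ Dmitri: 13:00-13:45, 14:00-15:00, 16:30-16:45.
Rosa ∩ Diego ∩ Dmitri ∩ Wiremu: 14:15-15:00.
Rosa ∩ Diego ∩ Dmitri ∩ Wiremu ∩ Arjun: 14:30-15:00.
That's a single block of 30 minutes.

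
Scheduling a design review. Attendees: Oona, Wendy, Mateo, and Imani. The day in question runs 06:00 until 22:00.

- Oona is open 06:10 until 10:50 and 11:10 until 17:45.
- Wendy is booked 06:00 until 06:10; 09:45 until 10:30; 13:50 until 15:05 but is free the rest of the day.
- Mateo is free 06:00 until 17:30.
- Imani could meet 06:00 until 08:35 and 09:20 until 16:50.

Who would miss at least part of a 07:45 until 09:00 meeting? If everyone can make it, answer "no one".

Oona free: 06:10-10:50, 11:10-17:45.
Wendy free: 06:10-09:45, 10:30-13:50, 15:05-22:00 (invert busy blocks within the working day).
Mateo free: 06:00-17:30.
Imani free: 06:00-08:35, 09:20-16:50.
Oona: free for 07:45-09:00. Wendy: free for 07:45-09:00. Mateo: free for 07:45-09:00. Imani: not fully free for 07:45-09:00.

Imani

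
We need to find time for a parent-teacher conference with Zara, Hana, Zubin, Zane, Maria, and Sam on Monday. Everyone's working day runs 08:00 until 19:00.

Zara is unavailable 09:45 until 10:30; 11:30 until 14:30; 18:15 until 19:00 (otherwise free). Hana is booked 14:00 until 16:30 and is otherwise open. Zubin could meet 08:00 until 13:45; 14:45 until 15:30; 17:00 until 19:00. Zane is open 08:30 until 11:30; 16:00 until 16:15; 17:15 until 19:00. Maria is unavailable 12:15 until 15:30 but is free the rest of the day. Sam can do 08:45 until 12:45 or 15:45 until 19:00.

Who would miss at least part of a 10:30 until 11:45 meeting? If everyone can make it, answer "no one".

Zane, Zara

Zara free: 08:00-09:45, 10:30-11:30, 14:30-18:15 (invert busy blocks within the working day).
Hana free: 08:00-14:00, 16:30-19:00 (invert busy blocks within the working day).
Zubin free: 08:00-13:45, 14:45-15:30, 17:00-19:00.
Zane free: 08:30-11:30, 16:00-16:15, 17:15-19:00.
Maria free: 08:00-12:15, 15:30-19:00 (invert busy blocks within the working day).
Sam free: 08:45-12:45, 15:45-19:00.
Zara: not fully free for 10:30-11:45. Hana: free for 10:30-11:45. Zubin: free for 10:30-11:45. Zane: not fully free for 10:30-11:45. Maria: free for 10:30-11:45. Sam: free for 10:30-11:45.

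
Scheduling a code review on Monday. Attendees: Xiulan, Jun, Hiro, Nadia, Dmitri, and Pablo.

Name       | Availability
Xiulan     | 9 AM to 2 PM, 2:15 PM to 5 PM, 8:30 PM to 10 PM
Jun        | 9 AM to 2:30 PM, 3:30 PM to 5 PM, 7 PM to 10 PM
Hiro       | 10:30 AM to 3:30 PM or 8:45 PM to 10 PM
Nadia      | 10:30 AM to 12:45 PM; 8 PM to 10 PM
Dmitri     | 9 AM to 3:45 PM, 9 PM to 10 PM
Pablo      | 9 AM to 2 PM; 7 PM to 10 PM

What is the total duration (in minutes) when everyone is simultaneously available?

Xiulan ∩ Jun: 09:00-14:00, 14:15-14:30, 15:30-17:00, 20:30-22:00.
Xiulan ∩ Jun ∩ Hiro: 10:30-14:00, 14:15-14:30, 20:45-22:00.
Xiulan ∩ Jun ∩ Hiro ∩ Nadia: 10:30-12:45, 20:45-22:00.
Xiulan ∩ Jun ∩ Hiro ∩ Nadia ∩ Dmitri: 10:30-12:45, 21:00-22:00.
Xiulan ∩ Jun ∩ Hiro ∩ Nadia ∩ Dmitri ∩ Pablo: 10:30-12:45, 21:00-22:00.
Summing the common windows: 135 + 60 = 195 minutes.

195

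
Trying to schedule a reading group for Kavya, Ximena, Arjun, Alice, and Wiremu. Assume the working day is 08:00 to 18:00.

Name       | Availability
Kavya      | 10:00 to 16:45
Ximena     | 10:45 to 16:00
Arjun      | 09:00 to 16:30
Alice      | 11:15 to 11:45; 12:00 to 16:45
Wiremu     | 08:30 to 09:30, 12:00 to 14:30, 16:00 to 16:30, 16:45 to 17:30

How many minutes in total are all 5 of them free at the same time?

Kavya ∩ Ximena: 10:45-16:00.
Kavya ∩ Ximena ∩ Arjun: 10:45-16:00.
Kavya ∩ Ximena ∩ Arjun ∩ Alice: 11:15-11:45, 12:00-16:00.
Kavya ∩ Ximena ∩ Arjun ∩ Alice ∩ Wiremu: 12:00-14:30.
That's a single block of 150 minutes.

150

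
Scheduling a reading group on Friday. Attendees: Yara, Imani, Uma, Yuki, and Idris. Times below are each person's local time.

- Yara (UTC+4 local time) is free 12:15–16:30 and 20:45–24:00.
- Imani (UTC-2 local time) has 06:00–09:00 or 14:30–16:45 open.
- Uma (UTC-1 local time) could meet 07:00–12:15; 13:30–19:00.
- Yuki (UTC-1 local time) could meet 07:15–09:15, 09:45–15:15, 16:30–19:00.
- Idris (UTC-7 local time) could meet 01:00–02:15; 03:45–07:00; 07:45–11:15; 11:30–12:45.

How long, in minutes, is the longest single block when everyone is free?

Yara in UTC: 08:15-12:30, 16:45-20:00 (subtract 4h to convert from UTC+4).
Imani in UTC: 08:00-11:00, 16:30-18:45 (add 2h to convert from UTC-2).
Uma in UTC: 08:00-13:15, 14:30-20:00 (add 1h to convert from UTC-1).
Yuki in UTC: 08:15-10:15, 10:45-16:15, 17:30-20:00 (add 1h to convert from UTC-1).
Idris in UTC: 08:00-09:15, 10:45-14:00, 14:45-18:15, 18:30-19:45 (add 7h to convert from UTC-7).
Yara ∩ Imani: 08:15-11:00, 16:45-18:45.
Yara ∩ Imani ∩ Uma: 08:15-11:00, 16:45-18:45.
Yara ∩ Imani ∩ Uma ∩ Yuki: 08:15-10:15, 10:45-11:00, 17:30-18:45.
Yara ∩ Imani ∩ Uma ∩ Yuki ∩ Idris: 08:15-09:15, 10:45-11:00, 17:30-18:15, 18:30-18:45.
So the common availability across everyone is 08:15-09:15, 10:45-11:00, 17:30-18:15, 18:30-18:45.
The longest is 08:15-09:15 at 60 minutes.

60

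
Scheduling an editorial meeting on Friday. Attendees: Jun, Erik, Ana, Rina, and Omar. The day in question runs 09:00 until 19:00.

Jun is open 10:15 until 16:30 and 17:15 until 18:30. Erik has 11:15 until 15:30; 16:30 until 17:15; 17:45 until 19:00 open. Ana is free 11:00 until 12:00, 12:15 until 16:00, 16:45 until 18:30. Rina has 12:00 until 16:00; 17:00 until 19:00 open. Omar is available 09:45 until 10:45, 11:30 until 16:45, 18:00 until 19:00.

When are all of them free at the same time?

12:15-15:30, 18:00-18:30

Jun ∩ Erik: 11:15-15:30, 17:45-18:30.
Jun ∩ Erik ∩ Ana: 11:15-12:00, 12:15-15:30, 17:45-18:30.
Jun ∩ Erik ∩ Ana ∩ Rina: 12:15-15:30, 17:45-18:30.
Jun ∩ Erik ∩ Ana ∩ Rina ∩ Omar: 12:15-15:30, 18:00-18:30.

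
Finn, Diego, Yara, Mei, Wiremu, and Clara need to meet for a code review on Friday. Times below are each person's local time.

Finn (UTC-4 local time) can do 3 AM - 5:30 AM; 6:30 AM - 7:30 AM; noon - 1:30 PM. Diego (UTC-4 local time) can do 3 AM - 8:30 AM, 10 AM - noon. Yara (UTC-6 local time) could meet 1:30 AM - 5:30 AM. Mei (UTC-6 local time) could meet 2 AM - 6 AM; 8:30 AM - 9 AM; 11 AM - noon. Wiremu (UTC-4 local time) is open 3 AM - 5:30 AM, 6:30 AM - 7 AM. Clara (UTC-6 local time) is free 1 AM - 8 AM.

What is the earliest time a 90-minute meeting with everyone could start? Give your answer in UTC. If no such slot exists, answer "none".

Finn in UTC: 07:00-09:30, 10:30-11:30, 16:00-17:30 (add 4h to convert from UTC-4).
Diego in UTC: 07:00-12:30, 14:00-16:00 (add 4h to convert from UTC-4).
Yara in UTC: 07:30-11:30 (add 6h to convert from UTC-6).
Mei in UTC: 08:00-12:00, 14:30-15:00, 17:00-18:00 (add 6h to convert from UTC-6).
Wiremu in UTC: 07:00-09:30, 10:30-11:00 (add 4h to convert from UTC-4).
Clara in UTC: 07:00-14:00 (add 6h to convert from UTC-6).
Finn ∩ Diego: 07:00-09:30, 10:30-11:30.
Finn ∩ Diego ∩ Yara: 07:30-09:30, 10:30-11:30.
Finn ∩ Diego ∩ Yara ∩ Mei: 08:00-09:30, 10:30-11:30.
Finn ∩ Diego ∩ Yara ∩ Mei ∩ Wiremu: 08:00-09:30, 10:30-11:00.
Finn ∩ Diego ∩ Yara ∩ Mei ∩ Wiremu ∩ Clara: 08:00-09:30, 10:30-11:00.
So the common availability across everyone is 08:00-09:30, 10:30-11:00.
The first common window of at least 90 minutes is 08:00-09:30, so the earliest start is 08:00.

08:00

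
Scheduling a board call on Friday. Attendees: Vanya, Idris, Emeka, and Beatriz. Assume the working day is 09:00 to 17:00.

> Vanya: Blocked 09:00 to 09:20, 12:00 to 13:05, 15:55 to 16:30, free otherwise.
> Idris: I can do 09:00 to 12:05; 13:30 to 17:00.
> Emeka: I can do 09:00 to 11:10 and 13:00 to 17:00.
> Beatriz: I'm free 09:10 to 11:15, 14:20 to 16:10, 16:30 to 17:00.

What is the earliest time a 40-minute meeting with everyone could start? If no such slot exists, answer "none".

09:20

Vanya free: 09:20-12:00, 13:05-15:55, 16:30-17:00 (invert busy blocks within the working day).
Idris free: 09:00-12:05, 13:30-17:00.
Emeka free: 09:00-11:10, 13:00-17:00.
Beatriz free: 09:10-11:15, 14:20-16:10, 16:30-17:00.
Vanya ∩ Idris: 09:20-12:00, 13:30-15:55, 16:30-17:00.
Vanya ∩ Idris ∩ Emeka: 09:20-11:10, 13:30-15:55, 16:30-17:00.
Vanya ∩ Idris ∩ Emeka ∩ Beatriz: 09:20-11:10, 14:20-15:55, 16:30-17:00.
Those are the intersection windows.
The first common window of at least 40 minutes is 09:20-11:10, so the earliest start is 09:20.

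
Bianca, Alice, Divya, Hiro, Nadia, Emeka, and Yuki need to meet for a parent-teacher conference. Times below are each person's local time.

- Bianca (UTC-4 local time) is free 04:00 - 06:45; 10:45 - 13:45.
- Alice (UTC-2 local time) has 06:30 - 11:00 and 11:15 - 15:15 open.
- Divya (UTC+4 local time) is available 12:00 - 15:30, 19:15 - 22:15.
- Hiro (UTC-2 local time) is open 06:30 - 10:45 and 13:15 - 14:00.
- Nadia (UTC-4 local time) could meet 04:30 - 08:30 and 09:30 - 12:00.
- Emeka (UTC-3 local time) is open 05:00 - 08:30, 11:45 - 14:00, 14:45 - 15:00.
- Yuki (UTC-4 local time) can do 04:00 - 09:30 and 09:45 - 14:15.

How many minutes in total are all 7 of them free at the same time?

Bianca in UTC: 08:00-10:45, 14:45-17:45 (add 4h to convert from UTC-4).
Alice in UTC: 08:30-13:00, 13:15-17:15 (add 2h to convert from UTC-2).
Divya in UTC: 08:00-11:30, 15:15-18:15 (subtract 4h to convert from UTC+4).
Hiro in UTC: 08:30-12:45, 15:15-16:00 (add 2h to convert from UTC-2).
Nadia in UTC: 08:30-12:30, 13:30-16:00 (add 4h to convert from UTC-4).
Emeka in UTC: 08:00-11:30, 14:45-17:00, 17:45-18:00 (add 3h to convert from UTC-3).
Yuki in UTC: 08:00-13:30, 13:45-18:15 (add 4h to convert from UTC-4).
Bianca ∩ Alice: 08:30-10:45, 14:45-17:15.
Bianca ∩ Alice ∩ Divya: 08:30-10:45, 15:15-17:15.
Bianca ∩ Alice ∩ Divya ∩ Hiro: 08:30-10:45, 15:15-16:00.
Bianca ∩ Alice ∩ Divya ∩ Hiro ∩ Nadia: 08:30-10:45, 15:15-16:00.
Bianca ∩ Alice ∩ Divya ∩ Hiro ∩ Nadia ∩ Emeka: 08:30-10:45, 15:15-16:00.
Bianca ∩ Alice ∩ Divya ∩ Hiro ∩ Nadia ∩ Emeka ∩ Yuki: 08:30-10:45, 15:15-16:00.
So the common availability across everyone is 08:30-10:45, 15:15-16:00.
Summing the common windows: 135 + 45 = 180 minutes.

180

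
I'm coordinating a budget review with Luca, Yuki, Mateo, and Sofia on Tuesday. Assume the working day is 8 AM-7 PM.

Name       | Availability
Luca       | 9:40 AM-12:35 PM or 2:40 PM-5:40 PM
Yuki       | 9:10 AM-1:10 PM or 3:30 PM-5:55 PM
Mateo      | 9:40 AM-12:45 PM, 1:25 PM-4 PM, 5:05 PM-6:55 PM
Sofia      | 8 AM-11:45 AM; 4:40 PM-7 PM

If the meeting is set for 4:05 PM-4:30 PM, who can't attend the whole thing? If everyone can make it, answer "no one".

Luca: free for 16:05-16:30. Yuki: free for 16:05-16:30. Mateo: not fully free for 16:05-16:30. Sofia: not fully free for 16:05-16:30.

Mateo, Sofia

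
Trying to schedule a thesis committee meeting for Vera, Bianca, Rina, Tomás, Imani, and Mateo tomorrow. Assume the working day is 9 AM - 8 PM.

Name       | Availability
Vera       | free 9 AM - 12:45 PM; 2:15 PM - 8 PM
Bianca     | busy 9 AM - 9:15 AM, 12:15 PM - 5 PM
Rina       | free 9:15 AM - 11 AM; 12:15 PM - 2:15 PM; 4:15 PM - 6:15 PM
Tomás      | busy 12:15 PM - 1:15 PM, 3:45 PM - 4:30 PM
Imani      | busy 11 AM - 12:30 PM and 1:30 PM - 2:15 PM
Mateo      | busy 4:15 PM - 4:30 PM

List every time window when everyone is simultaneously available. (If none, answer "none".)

09:15-11:00, 17:00-18:15

Vera free: 09:00-12:45, 14:15-20:00.
Bianca free: 09:15-12:15, 17:00-20:00 (invert busy blocks within the working day).
Rina free: 09:15-11:00, 12:15-14:15, 16:15-18:15.
Tomás free: 09:00-12:15, 13:15-15:45, 16:30-20:00 (invert busy blocks within the working day).
Imani free: 09:00-11:00, 12:30-13:30, 14:15-20:00 (invert busy blocks within the working day).
Mateo free: 09:00-16:15, 16:30-20:00 (invert busy blocks within the working day).
Vera ∩ Bianca: 09:15-12:15, 17:00-20:00.
Vera ∩ Bianca ∩ Rina: 09:15-11:00, 17:00-18:15.
Vera ∩ Bianca ∩ Rina ∩ Tomás: 09:15-11:00, 17:00-18:15.
Vera ∩ Bianca ∩ Rina ∩ Tomás ∩ Imani: 09:15-11:00, 17:00-18:15.
Vera ∩ Bianca ∩ Rina ∩ Tomás ∩ Imani ∩ Mateo: 09:15-11:00, 17:00-18:15.
So the common availability across everyone is 09:15-11:00, 17:00-18:15.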